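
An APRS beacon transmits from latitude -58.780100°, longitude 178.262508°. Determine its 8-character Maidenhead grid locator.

RD91df12

Add 180° to longitude and 90° to latitude: 358.26251, 31.21990.
Field (20°×10°, letters A–R): 358.26251/20 → 17 → R, 31.21990/10 → 3 → D; chars RD.
Square (2°×1°, digits 0–9): 18.26251/2 → 9, 1.21990/1 → 1; chars 91.
Subsquare (5′×2.5′, letters a–x): 0.26251/0.0833333 → 3 → d, 0.21990/0.0416667 → 5 → f; chars df.
Extended square (30″×15″, digits 0–9): 0.01251/0.00833333 → 1, 0.01157/0.00416667 → 2; chars 12.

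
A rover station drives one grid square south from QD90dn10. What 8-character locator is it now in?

Latitude extended square 0; −1 → -1, wraps to 9, carry into subsquare.
Latitude subsquare n = 13; −1 → 12 = m.
The longitude characters are unchanged.

QD90dm19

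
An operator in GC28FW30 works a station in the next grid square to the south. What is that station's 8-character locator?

Latitude extended square 0; −1 → -1, wraps to 9, carry into subsquare.
Latitude subsquare w = 22; −1 → 21 = v.
The longitude characters are unchanged.

GC28fv39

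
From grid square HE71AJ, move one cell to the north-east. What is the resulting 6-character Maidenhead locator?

Longitude subsquare a = 0; +1 → 1 = b.
Latitude subsquare j = 9; +1 → 10 = k.

HE71bk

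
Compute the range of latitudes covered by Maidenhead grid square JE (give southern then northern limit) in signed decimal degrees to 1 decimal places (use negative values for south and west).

Field J=9, E=4: +9·20° lon, +4·10° lat → SW at lon 0°, lat -50°.
Cell spans 20° lon × 10° lat.
south -50.0, north -40.0.

-50.0, -40.0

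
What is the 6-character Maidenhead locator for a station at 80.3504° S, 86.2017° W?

EA69vp

Offset from 180°W / 90°S: lon 93.7983°, lat 9.6496°.
Field: lon ⌊93.7983/20⌋ = 4 → E; lat ⌊9.6496/10⌋ = 0 → A.
Square: lon ⌊13.7983/2⌋ = 6; lat ⌊9.6496/1⌋ = 9.
Subsquare: lon ⌊1.7983/0.0833333⌋ = 21 → v; lat ⌊0.6496/0.0416667⌋ = 15 → p.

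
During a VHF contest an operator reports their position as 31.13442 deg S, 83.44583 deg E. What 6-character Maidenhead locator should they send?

NF18ru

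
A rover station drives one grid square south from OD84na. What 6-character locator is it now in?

Latitude subsquare a = 0; −1 → -1, wraps to 23 = x, carry into square.
Latitude square 4; −1 → 3.
The longitude characters are unchanged.

OD83nx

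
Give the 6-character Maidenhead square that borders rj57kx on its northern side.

Latitude subsquare x = 23; +1 → 24, wraps to 0 = a, carry into square.
Latitude square 7; +1 → 8.
The longitude characters are unchanged.

RJ58ka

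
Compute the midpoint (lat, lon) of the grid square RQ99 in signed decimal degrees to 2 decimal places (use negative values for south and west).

79.50, 179.00

Field R=17, Q=16: +17·20° lon, +16·10° lat → SW at lon 160°, lat 70°.
Square 9, 9: +9·2° lon, +9·1° lat → SW at lon 178°, lat 79°.
Cell spans 2° lon × 1° lat. Centre is SW corner plus half of each.
latitude 79.50, longitude 179.00.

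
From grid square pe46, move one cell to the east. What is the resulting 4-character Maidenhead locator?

PE56

Longitude square 4; +1 → 5.
The latitude characters are unchanged.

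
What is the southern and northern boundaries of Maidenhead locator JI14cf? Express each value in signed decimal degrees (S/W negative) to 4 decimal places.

Field J=9, I=8: +9·20° lon, +8·10° lat → SW at lon 0°, lat -10°.
Square 1, 4: +1·2° lon, +4·1° lat → SW at lon 2°, lat -6°.
Subsquare c=2, f=5: +2·0.0833333° lon, +5·0.0416667° lat → SW at lon 2.16667°, lat -5.79167°.
Cell spans 0.0833333° lon × 0.0416667° lat.
south -5.7917, north -5.7500.

-5.7917, -5.7500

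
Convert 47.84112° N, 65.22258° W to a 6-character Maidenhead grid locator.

FN77ju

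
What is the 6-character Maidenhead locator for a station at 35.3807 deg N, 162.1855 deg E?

Add 180° to longitude and 90° to latitude: 342.1855, 125.3807.
Field: 342.1855/20 → 17 → R, 125.3807/10 → 12 → M; chars RM.
Square: 2.1855/2 → 1, 5.3807/1 → 5; chars 15.
Subsquare: 0.1855/0.0833333 → 2 → c, 0.3807/0.0416667 → 9 → j; chars cj.

RM15cj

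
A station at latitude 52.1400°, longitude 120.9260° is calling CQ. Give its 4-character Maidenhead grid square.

PO02

Shift to the Maidenhead origin (180°W, 90°S): lon 300.93, lat 142.14.
Field: lon ⌊300.93/20⌋ = 15 → P; lat ⌊142.14/10⌋ = 14 → O.
Square: lon ⌊0.93/2⌋ = 0; lat ⌊2.14/1⌋ = 2.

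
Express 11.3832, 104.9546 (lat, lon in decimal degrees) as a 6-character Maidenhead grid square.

Offset from 180°W / 90°S: lon 284.9546°, lat 101.3832°.
Field: lon ⌊284.9546/20⌋ = 14 → O; lat ⌊101.3832/10⌋ = 10 → K.
Square: lon ⌊4.9546/2⌋ = 2; lat ⌊1.3832/1⌋ = 1.
Subsquare: lon ⌊0.9546/0.0833333⌋ = 11 → l; lat ⌊0.3832/0.0416667⌋ = 9 → j.

OK21lj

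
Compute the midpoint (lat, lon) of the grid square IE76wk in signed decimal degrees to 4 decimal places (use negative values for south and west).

-43.5625, -4.1250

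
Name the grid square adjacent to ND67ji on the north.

ND67jj

Latitude subsquare i = 8; +1 → 9 = j.
The longitude characters are unchanged.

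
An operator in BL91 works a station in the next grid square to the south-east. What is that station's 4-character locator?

Longitude square 9; +1 → 10, wraps to 0, carry into field.
Longitude field B = 1; +1 → 2 = C.
Latitude square 1; −1 → 0.

CL00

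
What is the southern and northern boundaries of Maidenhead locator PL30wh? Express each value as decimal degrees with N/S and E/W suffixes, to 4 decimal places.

20.2917° N, 20.3333° N

Field P=15, L=11: +15·20° lon, +11·10° lat → SW at lon 120°, lat 20°.
Square 3, 0: +3·2° lon, +0·1° lat → SW at lon 126°, lat 20°.
Subsquare w=22, h=7: +22·0.0833333° lon, +7·0.0416667° lat → SW at lon 127.833°, lat 20.2917°.
Cell spans 0.0833333° lon × 0.0416667° lat.
south 20.2917° N, north 20.3333° N.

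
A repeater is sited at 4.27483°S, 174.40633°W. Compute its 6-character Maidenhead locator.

Offset from 180°W / 90°S: lon 5.5937°, lat 85.7252°.
Field: 5.5937/20 → 0 → A, 85.7252/10 → 8 → I; chars AI.
Square: 5.5937/2 → 2, 5.7252/1 → 5; chars 25.
Subsquare: 1.5937/0.0833333 → 19 → t, 0.7252/0.0416667 → 17 → r; chars tr.

AI25tr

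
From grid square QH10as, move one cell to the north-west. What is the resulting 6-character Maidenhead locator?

QH00xt

Longitude subsquare a = 0; −1 → -1, wraps to 23 = x, carry into square.
Longitude square 1; −1 → 0.
Latitude subsquare s = 18; +1 → 19 = t.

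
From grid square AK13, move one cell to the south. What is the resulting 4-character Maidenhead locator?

AK12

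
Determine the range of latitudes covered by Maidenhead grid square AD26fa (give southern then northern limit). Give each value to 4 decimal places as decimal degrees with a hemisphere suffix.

54.0000° S, 53.9583° S

Field A=0, D=3: +0·20° lon, +3·10° lat → SW at lon -180°, lat -60°.
Square 2, 6: +2·2° lon, +6·1° lat → SW at lon -176°, lat -54°.
Subsquare f=5, a=0: +5·0.0833333° lon, +0·0.0416667° lat → SW at lon -175.583°, lat -54°.
Cell spans 0.0833333° lon × 0.0416667° lat.
south 54.0000° S, north 53.9583° S.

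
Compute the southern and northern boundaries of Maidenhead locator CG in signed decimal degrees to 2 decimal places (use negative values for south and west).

-30.00, -20.00

Field C=2, G=6: +2·20° lon, +6·10° lat → SW at lon -140°, lat -30°.
Cell spans 20° lon × 10° lat.
south -30.00, north -20.00.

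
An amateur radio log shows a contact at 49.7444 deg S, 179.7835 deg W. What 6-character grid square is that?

AE00cg

Offset from 180°W / 90°S: lon 0.2165°, lat 40.2556°.
Field: 0.2165/20 → 0 → A, 40.2556/10 → 4 → E; chars AE.
Square: 0.2165/2 → 0, 0.2556/1 → 0; chars 00.
Subsquare: 0.2165/0.0833333 → 2 → c, 0.2556/0.0416667 → 6 → g; chars cg.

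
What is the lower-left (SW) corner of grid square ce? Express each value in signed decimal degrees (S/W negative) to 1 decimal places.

-50.0, -140.0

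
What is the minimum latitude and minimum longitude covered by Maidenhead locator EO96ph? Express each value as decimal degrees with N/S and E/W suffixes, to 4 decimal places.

56.2917° N, 80.7500° W

Field E=4, O=14: +4·20° lon, +14·10° lat → SW at lon -100°, lat 50°.
Square 9, 6: +9·2° lon, +6·1° lat → SW at lon -82°, lat 56°.
Subsquare p=15, h=7: +15·0.0833333° lon, +7·0.0416667° lat → SW at lon -80.75°, lat 56.2917°.
latitude 56.2917° N, longitude 80.7500° W.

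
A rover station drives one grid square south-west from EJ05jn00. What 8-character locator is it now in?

Longitude extended square 0; −1 → -1, wraps to 9, carry into subsquare.
Longitude subsquare j = 9; −1 → 8 = i.
Latitude extended square 0; −1 → -1, wraps to 9, carry into subsquare.
Latitude subsquare n = 13; −1 → 12 = m.

EJ05im99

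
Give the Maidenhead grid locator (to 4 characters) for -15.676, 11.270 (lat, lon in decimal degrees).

JH54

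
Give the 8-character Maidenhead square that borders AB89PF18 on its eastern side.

AB89pf28

Longitude extended square 1; +1 → 2.
The latitude characters are unchanged.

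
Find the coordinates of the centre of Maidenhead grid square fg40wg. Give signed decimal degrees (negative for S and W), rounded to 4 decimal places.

-29.7292, -70.1250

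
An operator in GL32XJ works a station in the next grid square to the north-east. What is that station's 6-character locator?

GL42ak

Longitude subsquare x = 23; +1 → 24, wraps to 0 = a, carry into square.
Longitude square 3; +1 → 4.
Latitude subsquare j = 9; +1 → 10 = k.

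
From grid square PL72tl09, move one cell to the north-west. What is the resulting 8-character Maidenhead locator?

Longitude extended square 0; −1 → -1, wraps to 9, carry into subsquare.
Longitude subsquare t = 19; −1 → 18 = s.
Latitude extended square 9; +1 → 10, wraps to 0, carry into subsquare.
Latitude subsquare l = 11; +1 → 12 = m.

PL72sm90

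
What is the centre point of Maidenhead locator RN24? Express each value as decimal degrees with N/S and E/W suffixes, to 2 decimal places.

Field R=17, N=13: +17·20° lon, +13·10° lat → SW at lon 160°, lat 40°.
Square 2, 4: +2·2° lon, +4·1° lat → SW at lon 164°, lat 44°.
Cell spans 2° lon × 1° lat. Centre is SW corner plus half of each.
latitude 44.50° N, longitude 165.00° E.

44.50° N, 165.00° E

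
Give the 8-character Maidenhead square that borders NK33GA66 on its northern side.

NK33ga67

Latitude extended square 6; +1 → 7.
The longitude characters are unchanged.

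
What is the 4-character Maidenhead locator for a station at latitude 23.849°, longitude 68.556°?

ML43

Add 180° to longitude and 90° to latitude: 248.56, 113.85.
Field: 248.56/20 → 12 → M, 113.85/10 → 11 → L; chars ML.
Square: 8.56/2 → 4, 3.85/1 → 3; chars 43.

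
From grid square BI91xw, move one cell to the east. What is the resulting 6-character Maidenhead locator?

CI01aw

Longitude subsquare x = 23; +1 → 24, wraps to 0 = a, carry into square.
Longitude square 9; +1 → 10, wraps to 0, carry into field.
Longitude field B = 1; +1 → 2 = C.
The latitude characters are unchanged.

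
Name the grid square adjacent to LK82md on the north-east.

LK82ne

Longitude subsquare m = 12; +1 → 13 = n.
Latitude subsquare d = 3; +1 → 4 = e.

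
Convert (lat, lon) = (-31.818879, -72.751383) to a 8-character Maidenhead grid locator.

Add 180° to longitude and 90° to latitude: 107.24862, 58.18112.
Field: lon ⌊107.24862/20⌋ = 5 → F; lat ⌊58.18112/10⌋ = 5 → F.
Square: lon ⌊7.24862/2⌋ = 3; lat ⌊8.18112/1⌋ = 8.
Subsquare: lon ⌊1.24862/0.0833333⌋ = 14 → o; lat ⌊0.18112/0.0416667⌋ = 4 → e.
Extended square: lon ⌊0.08195/0.00833333⌋ = 9; lat ⌊0.01445/0.00416667⌋ = 3.

FF38oe93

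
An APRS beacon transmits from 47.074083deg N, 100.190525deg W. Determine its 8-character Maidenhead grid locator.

DN97vb77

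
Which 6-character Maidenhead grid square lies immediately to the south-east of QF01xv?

Longitude subsquare x = 23; +1 → 24, wraps to 0 = a, carry into square.
Longitude square 0; +1 → 1.
Latitude subsquare v = 21; −1 → 20 = u.

QF11au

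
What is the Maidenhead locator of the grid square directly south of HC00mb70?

HC00ma79

Latitude extended square 0; −1 → -1, wraps to 9, carry into subsquare.
Latitude subsquare b = 1; −1 → 0 = a.
The longitude characters are unchanged.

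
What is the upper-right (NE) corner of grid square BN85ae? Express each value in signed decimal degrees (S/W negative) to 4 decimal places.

45.2083, -143.9167

Field B=1, N=13: +1·20° lon, +13·10° lat → SW at lon -160°, lat 40°.
Square 8, 5: +8·2° lon, +5·1° lat → SW at lon -144°, lat 45°.
Subsquare a=0, e=4: +0·0.0833333° lon, +4·0.0416667° lat → SW at lon -144°, lat 45.1667°.
Cell spans 0.0833333° lon × 0.0416667° lat. NE corner is SW corner plus one full cell.
latitude 45.2083, longitude -143.9167.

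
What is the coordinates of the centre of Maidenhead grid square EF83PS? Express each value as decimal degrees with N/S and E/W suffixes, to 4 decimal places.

36.2292° S, 82.7083° W

Field E=4, F=5: +4·20° lon, +5·10° lat → SW at lon -100°, lat -40°.
Square 8, 3: +8·2° lon, +3·1° lat → SW at lon -84°, lat -37°.
Subsquare p=15, s=18: +15·0.0833333° lon, +18·0.0416667° lat → SW at lon -82.75°, lat -36.25°.
Cell spans 0.0833333° lon × 0.0416667° lat. Centre is SW corner plus half of each.
latitude 36.2292° S, longitude 82.7083° W.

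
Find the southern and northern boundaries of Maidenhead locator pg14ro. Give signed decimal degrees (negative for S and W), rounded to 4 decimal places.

Field P=15, G=6: +15·20° lon, +6·10° lat → SW at lon 120°, lat -30°.
Square 1, 4: +1·2° lon, +4·1° lat → SW at lon 122°, lat -26°.
Subsquare r=17, o=14: +17·0.0833333° lon, +14·0.0416667° lat → SW at lon 123.417°, lat -25.4167°.
Cell spans 0.0833333° lon × 0.0416667° lat.
south -25.4167, north -25.3750.

-25.4167, -25.3750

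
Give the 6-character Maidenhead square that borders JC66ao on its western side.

JC56xo

Longitude subsquare a = 0; −1 → -1, wraps to 23 = x, carry into square.
Longitude square 6; −1 → 5.
The latitude characters are unchanged.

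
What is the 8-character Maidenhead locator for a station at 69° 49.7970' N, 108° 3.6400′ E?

OP49at79

Add 180° to longitude and 90° to latitude: 288.06067, 159.82995.
Field: lon ⌊288.06067/20⌋ = 14 → O; lat ⌊159.82995/10⌋ = 15 → P.
Square: lon ⌊8.06067/2⌋ = 4; lat ⌊9.82995/1⌋ = 9.
Subsquare: lon ⌊0.06067/0.0833333⌋ = 0 → a; lat ⌊0.82995/0.0416667⌋ = 19 → t.
Extended square: lon ⌊0.06067/0.00833333⌋ = 7; lat ⌊0.03828/0.00416667⌋ = 9.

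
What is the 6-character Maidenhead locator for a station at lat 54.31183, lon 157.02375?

Offset from 180°W / 90°S: lon 337.0238°, lat 144.3118°.
Field (20°×10°, letters A–R): 337.0238/20 → 16 → Q, 144.3118/10 → 14 → O; chars QO.
Square (2°×1°, digits 0–9): 17.0238/2 → 8, 4.3118/1 → 4; chars 84.
Subsquare (5′×2.5′, letters a–x): 1.0238/0.0833333 → 12 → m, 0.3118/0.0416667 → 7 → h; chars mh.

QO84mh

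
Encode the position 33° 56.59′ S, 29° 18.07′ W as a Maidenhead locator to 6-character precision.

Shift to the Maidenhead origin (180°W, 90°S): lon 150.6988, lat 56.0568.
Field (20°×10°, letters A–R): 150.6988/20 → 7 → H, 56.0568/10 → 5 → F; chars HF.
Square (2°×1°, digits 0–9): 10.6988/2 → 5, 6.0568/1 → 6; chars 56.
Subsquare (5′×2.5′, letters a–x): 0.6988/0.0833333 → 8 → i, 0.0568/0.0416667 → 1 → b; chars ib.

HF56ib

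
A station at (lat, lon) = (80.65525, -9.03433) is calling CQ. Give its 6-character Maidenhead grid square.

Add 180° to longitude and 90° to latitude: 170.9657, 170.6552.
Field: 170.9657/20 → 8 → I, 170.6552/10 → 17 → R; chars IR.
Square: 10.9657/2 → 5, 0.6552/1 → 0; chars 50.
Subsquare: 0.9657/0.0833333 → 11 → l, 0.6552/0.0416667 → 15 → p; chars lp.

IR50lp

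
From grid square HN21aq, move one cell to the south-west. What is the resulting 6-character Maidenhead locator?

Longitude subsquare a = 0; −1 → -1, wraps to 23 = x, carry into square.
Longitude square 2; −1 → 1.
Latitude subsquare q = 16; −1 → 15 = p.

HN11xp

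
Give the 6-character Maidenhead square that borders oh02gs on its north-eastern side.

OH02ht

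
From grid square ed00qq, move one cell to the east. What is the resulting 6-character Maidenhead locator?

Longitude subsquare q = 16; +1 → 17 = r.
The latitude characters are unchanged.

ED00rq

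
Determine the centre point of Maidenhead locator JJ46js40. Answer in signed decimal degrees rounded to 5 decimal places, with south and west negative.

Field J=9, J=9: +9·20° lon, +9·10° lat → SW at lon 0°, lat 0°.
Square 4, 6: +4·2° lon, +6·1° lat → SW at lon 8°, lat 6°.
Subsquare j=9, s=18: +9·0.0833333° lon, +18·0.0416667° lat → SW at lon 8.75°, lat 6.75°.
Extended square 4, 0: +4·0.00833333° lon, +0·0.00416667° lat → SW at lon 8.78333°, lat 6.75°.
Cell spans 0.00833333° lon × 0.00416667° lat. Centre is SW corner plus half of each.
latitude 6.75208, longitude 8.78750.

6.75208, 8.78750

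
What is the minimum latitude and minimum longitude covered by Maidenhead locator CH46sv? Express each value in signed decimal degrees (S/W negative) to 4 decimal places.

Field C=2, H=7: +2·20° lon, +7·10° lat → SW at lon -140°, lat -20°.
Square 4, 6: +4·2° lon, +6·1° lat → SW at lon -132°, lat -14°.
Subsquare s=18, v=21: +18·0.0833333° lon, +21·0.0416667° lat → SW at lon -130.5°, lat -13.125°.
latitude -13.1250, longitude -130.5000.

-13.1250, -130.5000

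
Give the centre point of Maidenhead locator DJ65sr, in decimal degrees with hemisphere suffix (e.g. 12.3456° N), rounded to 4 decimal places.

5.7292° N, 106.4583° W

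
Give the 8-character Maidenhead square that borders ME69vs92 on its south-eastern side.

Longitude extended square 9; +1 → 10, wraps to 0, carry into subsquare.
Longitude subsquare v = 21; +1 → 22 = w.
Latitude extended square 2; −1 → 1.

ME69ws01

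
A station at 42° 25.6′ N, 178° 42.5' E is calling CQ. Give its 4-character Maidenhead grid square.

RN92

Shift to the Maidenhead origin (180°W, 90°S): lon 358.71, lat 132.43.
Field: lon ⌊358.71/20⌋ = 17 → R; lat ⌊132.43/10⌋ = 13 → N.
Square: lon ⌊18.71/2⌋ = 9; lat ⌊2.43/1⌋ = 2.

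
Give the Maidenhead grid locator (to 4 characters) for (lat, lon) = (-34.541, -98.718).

Offset from 180°W / 90°S: lon 81.28°, lat 55.46°.
Field (20°×10°, letters A–R): 81.28/20 → 4 → E, 55.46/10 → 5 → F; chars EF.
Square (2°×1°, digits 0–9): 1.28/2 → 0, 5.46/1 → 5; chars 05.

EF05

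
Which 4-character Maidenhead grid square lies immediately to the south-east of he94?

IE03

Longitude square 9; +1 → 10, wraps to 0, carry into field.
Longitude field H = 7; +1 → 8 = I.
Latitude square 4; −1 → 3.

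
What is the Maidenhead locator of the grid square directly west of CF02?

BF92

Longitude square 0; −1 → -1, wraps to 9, carry into field.
Longitude field C = 2; −1 → 1 = B.
The latitude characters are unchanged.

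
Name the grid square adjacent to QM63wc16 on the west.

QM63wc06

Longitude extended square 1; −1 → 0.
The latitude characters are unchanged.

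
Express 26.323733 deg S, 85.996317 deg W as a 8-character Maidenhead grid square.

EG73aq02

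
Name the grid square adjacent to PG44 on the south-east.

PG53

Longitude square 4; +1 → 5.
Latitude square 4; −1 → 3.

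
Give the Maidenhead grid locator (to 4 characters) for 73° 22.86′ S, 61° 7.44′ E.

MB06

Shift to the Maidenhead origin (180°W, 90°S): lon 241.12, lat 16.62.
Field: lon ⌊241.12/20⌋ = 12 → M; lat ⌊16.62/10⌋ = 1 → B.
Square: lon ⌊1.12/2⌋ = 0; lat ⌊6.62/1⌋ = 6.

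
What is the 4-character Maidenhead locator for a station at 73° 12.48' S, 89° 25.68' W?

EB56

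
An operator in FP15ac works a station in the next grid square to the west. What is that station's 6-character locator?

Longitude subsquare a = 0; −1 → -1, wraps to 23 = x, carry into square.
Longitude square 1; −1 → 0.
The latitude characters are unchanged.

FP05xc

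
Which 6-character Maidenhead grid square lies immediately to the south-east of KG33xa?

KG42ax

Longitude subsquare x = 23; +1 → 24, wraps to 0 = a, carry into square.
Longitude square 3; +1 → 4.
Latitude subsquare a = 0; −1 → -1, wraps to 23 = x, carry into square.
Latitude square 3; −1 → 2.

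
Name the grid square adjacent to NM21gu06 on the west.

NM21fu96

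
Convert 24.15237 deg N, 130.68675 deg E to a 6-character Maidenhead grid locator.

PL54id

Add 180° to longitude and 90° to latitude: 310.6867, 114.1524.
Field (20°×10°, letters A–R): 310.6867/20 → 15 → P, 114.1524/10 → 11 → L; chars PL.
Square (2°×1°, digits 0–9): 10.6867/2 → 5, 4.1524/1 → 4; chars 54.
Subsquare (5′×2.5′, letters a–x): 0.6867/0.0833333 → 8 → i, 0.1524/0.0416667 → 3 → d; chars id.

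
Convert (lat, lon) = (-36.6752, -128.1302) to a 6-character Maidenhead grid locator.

Shift to the Maidenhead origin (180°W, 90°S): lon 51.8698, lat 53.3248.
Field: lon ⌊51.8698/20⌋ = 2 → C; lat ⌊53.3248/10⌋ = 5 → F.
Square: lon ⌊11.8698/2⌋ = 5; lat ⌊3.3248/1⌋ = 3.
Subsquare: lon ⌊1.8698/0.0833333⌋ = 22 → w; lat ⌊0.3248/0.0416667⌋ = 7 → h.

CF53wh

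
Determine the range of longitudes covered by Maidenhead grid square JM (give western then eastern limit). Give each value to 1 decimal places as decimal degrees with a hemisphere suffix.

0.0° E, 20.0° E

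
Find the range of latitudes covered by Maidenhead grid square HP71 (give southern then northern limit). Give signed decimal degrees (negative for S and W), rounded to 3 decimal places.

61.000, 62.000

Field H=7, P=15: +7·20° lon, +15·10° lat → SW at lon -40°, lat 60°.
Square 7, 1: +7·2° lon, +1·1° lat → SW at lon -26°, lat 61°.
Cell spans 2° lon × 1° lat.
south 61.000, north 62.000.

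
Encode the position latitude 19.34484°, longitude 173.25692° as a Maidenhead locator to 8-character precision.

Shift to the Maidenhead origin (180°W, 90°S): lon 353.25692, lat 109.34484.
Field (20°×10°, letters A–R): 353.25692/20 → 17 → R, 109.34484/10 → 10 → K; chars RK.
Square (2°×1°, digits 0–9): 13.25692/2 → 6, 9.34484/1 → 9; chars 69.
Subsquare (5′×2.5′, letters a–x): 1.25692/0.0833333 → 15 → p, 0.34484/0.0416667 → 8 → i; chars pi.
Extended square (30″×15″, digits 0–9): 0.00692/0.00833333 → 0, 0.01151/0.00416667 → 2; chars 02.

RK69pi02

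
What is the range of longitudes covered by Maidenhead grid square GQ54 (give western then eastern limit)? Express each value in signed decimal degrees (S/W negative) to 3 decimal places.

-50.000, -48.000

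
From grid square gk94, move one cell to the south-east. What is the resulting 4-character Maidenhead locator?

Longitude square 9; +1 → 10, wraps to 0, carry into field.
Longitude field G = 6; +1 → 7 = H.
Latitude square 4; −1 → 3.

HK03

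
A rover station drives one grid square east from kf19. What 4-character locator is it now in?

KF29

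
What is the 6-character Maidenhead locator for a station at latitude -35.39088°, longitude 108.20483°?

Offset from 180°W / 90°S: lon 288.2048°, lat 54.6091°.
Field: 288.2048/20 → 14 → O, 54.6091/10 → 5 → F; chars OF.
Square: 8.2048/2 → 4, 4.6091/1 → 4; chars 44.
Subsquare: 0.2048/0.0833333 → 2 → c, 0.6091/0.0416667 → 14 → o; chars co.

OF44co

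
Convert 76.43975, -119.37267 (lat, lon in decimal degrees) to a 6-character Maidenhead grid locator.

DQ06hk

Shift to the Maidenhead origin (180°W, 90°S): lon 60.6273, lat 166.4398.
Field (20°×10°, letters A–R): 60.6273/20 → 3 → D, 166.4398/10 → 16 → Q; chars DQ.
Square (2°×1°, digits 0–9): 0.6273/2 → 0, 6.4398/1 → 6; chars 06.
Subsquare (5′×2.5′, letters a–x): 0.6273/0.0833333 → 7 → h, 0.4398/0.0416667 → 10 → k; chars hk.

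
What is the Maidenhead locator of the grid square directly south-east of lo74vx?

Longitude subsquare v = 21; +1 → 22 = w.
Latitude subsquare x = 23; −1 → 22 = w.

LO74ww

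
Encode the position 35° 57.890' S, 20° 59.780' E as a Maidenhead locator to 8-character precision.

KF04la98

Add 180° to longitude and 90° to latitude: 200.99633, 54.03517.
Field (20°×10°, letters A–R): 200.99633/20 → 10 → K, 54.03517/10 → 5 → F; chars KF.
Square (2°×1°, digits 0–9): 0.99633/2 → 0, 4.03517/1 → 4; chars 04.
Subsquare (5′×2.5′, letters a–x): 0.99633/0.0833333 → 11 → l, 0.03517/0.0416667 → 0 → a; chars la.
Extended square (30″×15″, digits 0–9): 0.07967/0.00833333 → 9, 0.03517/0.00416667 → 8; chars 98.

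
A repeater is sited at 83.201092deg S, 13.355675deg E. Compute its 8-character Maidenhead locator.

JA66qt21

Add 180° to longitude and 90° to latitude: 193.35567, 6.79891.
Field: lon ⌊193.35567/20⌋ = 9 → J; lat ⌊6.79891/10⌋ = 0 → A.
Square: lon ⌊13.35567/2⌋ = 6; lat ⌊6.79891/1⌋ = 6.
Subsquare: lon ⌊1.35567/0.0833333⌋ = 16 → q; lat ⌊0.79891/0.0416667⌋ = 19 → t.
Extended square: lon ⌊0.02234/0.00833333⌋ = 2; lat ⌊0.00724/0.00416667⌋ = 1.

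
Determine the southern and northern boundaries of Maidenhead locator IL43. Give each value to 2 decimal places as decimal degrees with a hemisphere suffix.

Field I=8, L=11: +8·20° lon, +11·10° lat → SW at lon -20°, lat 20°.
Square 4, 3: +4·2° lon, +3·1° lat → SW at lon -12°, lat 23°.
Cell spans 2° lon × 1° lat.
south 23.00° N, north 24.00° N.

23.00° N, 24.00° N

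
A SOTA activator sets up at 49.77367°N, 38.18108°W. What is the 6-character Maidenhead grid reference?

HN09vs

Add 180° to longitude and 90° to latitude: 141.8189, 139.7737.
Field (20°×10°, letters A–R): 141.8189/20 → 7 → H, 139.7737/10 → 13 → N; chars HN.
Square (2°×1°, digits 0–9): 1.8189/2 → 0, 9.7737/1 → 9; chars 09.
Subsquare (5′×2.5′, letters a–x): 1.8189/0.0833333 → 21 → v, 0.7737/0.0416667 → 18 → s; chars vs.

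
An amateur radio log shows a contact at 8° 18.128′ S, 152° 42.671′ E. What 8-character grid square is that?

QI61iq57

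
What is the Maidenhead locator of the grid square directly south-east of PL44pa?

PL43qx

Longitude subsquare p = 15; +1 → 16 = q.
Latitude subsquare a = 0; −1 → -1, wraps to 23 = x, carry into square.
Latitude square 4; −1 → 3.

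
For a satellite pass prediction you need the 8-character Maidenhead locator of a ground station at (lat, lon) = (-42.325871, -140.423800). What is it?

Shift to the Maidenhead origin (180°W, 90°S): lon 39.57620, lat 47.67413.
Field: lon ⌊39.57620/20⌋ = 1 → B; lat ⌊47.67413/10⌋ = 4 → E.
Square: lon ⌊19.57620/2⌋ = 9; lat ⌊7.67413/1⌋ = 7.
Subsquare: lon ⌊1.57620/0.0833333⌋ = 18 → s; lat ⌊0.67413/0.0416667⌋ = 16 → q.
Extended square: lon ⌊0.07620/0.00833333⌋ = 9; lat ⌊0.00746/0.00416667⌋ = 1.

BE97sq91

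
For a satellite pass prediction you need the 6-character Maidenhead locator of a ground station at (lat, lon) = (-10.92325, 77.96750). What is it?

MH89xb

Shift to the Maidenhead origin (180°W, 90°S): lon 257.9675, lat 79.0768.
Field: 257.9675/20 → 12 → M, 79.0768/10 → 7 → H; chars MH.
Square: 17.9675/2 → 8, 9.0768/1 → 9; chars 89.
Subsquare: 1.9675/0.0833333 → 23 → x, 0.0768/0.0416667 → 1 → b; chars xb.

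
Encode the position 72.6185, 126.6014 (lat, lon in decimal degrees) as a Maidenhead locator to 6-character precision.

PQ32ho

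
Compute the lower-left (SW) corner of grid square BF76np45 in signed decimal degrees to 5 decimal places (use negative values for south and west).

-33.35417, -144.88333

Field B=1, F=5: +1·20° lon, +5·10° lat → SW at lon -160°, lat -40°.
Square 7, 6: +7·2° lon, +6·1° lat → SW at lon -146°, lat -34°.
Subsquare n=13, p=15: +13·0.0833333° lon, +15·0.0416667° lat → SW at lon -144.917°, lat -33.375°.
Extended square 4, 5: +4·0.00833333° lon, +5·0.00416667° lat → SW at lon -144.883°, lat -33.3542°.
latitude -33.35417, longitude -144.88333.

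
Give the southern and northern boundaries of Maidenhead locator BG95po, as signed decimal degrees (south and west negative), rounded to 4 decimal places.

Field B=1, G=6: +1·20° lon, +6·10° lat → SW at lon -160°, lat -30°.
Square 9, 5: +9·2° lon, +5·1° lat → SW at lon -142°, lat -25°.
Subsquare p=15, o=14: +15·0.0833333° lon, +14·0.0416667° lat → SW at lon -140.75°, lat -24.4167°.
Cell spans 0.0833333° lon × 0.0416667° lat.
south -24.4167, north -24.3750.

-24.4167, -24.3750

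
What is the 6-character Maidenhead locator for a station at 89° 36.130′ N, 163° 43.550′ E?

RR19uo

Add 180° to longitude and 90° to latitude: 343.7258, 179.6022.
Field (20°×10°, letters A–R): 343.7258/20 → 17 → R, 179.6022/10 → 17 → R; chars RR.
Square (2°×1°, digits 0–9): 3.7258/2 → 1, 9.6022/1 → 9; chars 19.
Subsquare (5′×2.5′, letters a–x): 1.7258/0.0833333 → 20 → u, 0.6022/0.0416667 → 14 → o; chars uo.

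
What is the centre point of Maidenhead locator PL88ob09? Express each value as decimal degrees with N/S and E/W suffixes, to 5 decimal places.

Field P=15, L=11: +15·20° lon, +11·10° lat → SW at lon 120°, lat 20°.
Square 8, 8: +8·2° lon, +8·1° lat → SW at lon 136°, lat 28°.
Subsquare o=14, b=1: +14·0.0833333° lon, +1·0.0416667° lat → SW at lon 137.167°, lat 28.0417°.
Extended square 0, 9: +0·0.00833333° lon, +9·0.00416667° lat → SW at lon 137.167°, lat 28.0792°.
Cell spans 0.00833333° lon × 0.00416667° lat. Centre is SW corner plus half of each.
latitude 28.08125° N, longitude 137.17083° E.

28.08125° N, 137.17083° E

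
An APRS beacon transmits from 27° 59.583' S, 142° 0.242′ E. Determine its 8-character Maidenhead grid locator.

Add 180° to longitude and 90° to latitude: 322.00403, 62.00695.
Field (20°×10°, letters A–R): 322.00403/20 → 16 → Q, 62.00695/10 → 6 → G; chars QG.
Square (2°×1°, digits 0–9): 2.00403/2 → 1, 2.00695/1 → 2; chars 12.
Subsquare (5′×2.5′, letters a–x): 0.00403/0.0833333 → 0 → a, 0.00695/0.0416667 → 0 → a; chars aa.
Extended square (30″×15″, digits 0–9): 0.00403/0.00833333 → 0, 0.00695/0.00416667 → 1; chars 01.

QG12aa01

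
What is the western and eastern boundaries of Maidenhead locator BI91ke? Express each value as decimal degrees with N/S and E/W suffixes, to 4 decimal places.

Field B=1, I=8: +1·20° lon, +8·10° lat → SW at lon -160°, lat -10°.
Square 9, 1: +9·2° lon, +1·1° lat → SW at lon -142°, lat -9°.
Subsquare k=10, e=4: +10·0.0833333° lon, +4·0.0416667° lat → SW at lon -141.167°, lat -8.83333°.
Cell spans 0.0833333° lon × 0.0416667° lat.
west 141.1667° W, east 141.0833° W.

141.1667° W, 141.0833° W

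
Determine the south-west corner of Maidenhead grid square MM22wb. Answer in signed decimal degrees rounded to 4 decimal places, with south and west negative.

32.0417, 65.8333

Field M=12, M=12: +12·20° lon, +12·10° lat → SW at lon 60°, lat 30°.
Square 2, 2: +2·2° lon, +2·1° lat → SW at lon 64°, lat 32°.
Subsquare w=22, b=1: +22·0.0833333° lon, +1·0.0416667° lat → SW at lon 65.8333°, lat 32.0417°.
latitude 32.0417, longitude 65.8333.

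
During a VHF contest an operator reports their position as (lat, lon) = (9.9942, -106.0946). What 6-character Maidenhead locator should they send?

DJ69wx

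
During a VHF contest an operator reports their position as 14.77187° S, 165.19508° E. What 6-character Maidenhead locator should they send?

RH25of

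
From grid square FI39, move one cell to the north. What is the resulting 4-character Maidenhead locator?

FJ30

Latitude square 9; +1 → 10, wraps to 0, carry into field.
Latitude field I = 8; +1 → 9 = J.
The longitude characters are unchanged.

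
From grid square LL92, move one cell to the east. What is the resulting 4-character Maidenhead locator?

Longitude square 9; +1 → 10, wraps to 0, carry into field.
Longitude field L = 11; +1 → 12 = M.
The latitude characters are unchanged.

ML02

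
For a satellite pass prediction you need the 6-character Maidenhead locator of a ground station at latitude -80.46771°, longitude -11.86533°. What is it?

IA49bm

Add 180° to longitude and 90° to latitude: 168.1347, 9.5323.
Field: lon ⌊168.1347/20⌋ = 8 → I; lat ⌊9.5323/10⌋ = 0 → A.
Square: lon ⌊8.1347/2⌋ = 4; lat ⌊9.5323/1⌋ = 9.
Subsquare: lon ⌊0.1347/0.0833333⌋ = 1 → b; lat ⌊0.5323/0.0416667⌋ = 12 → m.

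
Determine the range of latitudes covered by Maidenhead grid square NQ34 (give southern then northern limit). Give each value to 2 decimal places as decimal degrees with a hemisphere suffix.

74.00° N, 75.00° N

Field N=13, Q=16: +13·20° lon, +16·10° lat → SW at lon 80°, lat 70°.
Square 3, 4: +3·2° lon, +4·1° lat → SW at lon 86°, lat 74°.
Cell spans 2° lon × 1° lat.
south 74.00° N, north 75.00° N.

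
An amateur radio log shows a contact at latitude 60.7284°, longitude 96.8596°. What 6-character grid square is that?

NP80kr

Add 180° to longitude and 90° to latitude: 276.8596, 150.7284.
Field: 276.8596/20 → 13 → N, 150.7284/10 → 15 → P; chars NP.
Square: 16.8596/2 → 8, 0.7284/1 → 0; chars 80.
Subsquare: 0.8596/0.0833333 → 10 → k, 0.7284/0.0416667 → 17 → r; chars kr.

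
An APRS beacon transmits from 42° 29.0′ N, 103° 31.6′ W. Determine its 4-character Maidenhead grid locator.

DN82

Offset from 180°W / 90°S: lon 76.47°, lat 132.48°.
Field: 76.47/20 → 3 → D, 132.48/10 → 13 → N; chars DN.
Square: 16.47/2 → 8, 2.48/1 → 2; chars 82.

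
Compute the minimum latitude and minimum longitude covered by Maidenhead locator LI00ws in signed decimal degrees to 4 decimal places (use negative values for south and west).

-9.2500, 41.8333

Field L=11, I=8: +11·20° lon, +8·10° lat → SW at lon 40°, lat -10°.
Square 0, 0: +0·2° lon, +0·1° lat → SW at lon 40°, lat -10°.
Subsquare w=22, s=18: +22·0.0833333° lon, +18·0.0416667° lat → SW at lon 41.8333°, lat -9.25°.
latitude -9.2500, longitude 41.8333.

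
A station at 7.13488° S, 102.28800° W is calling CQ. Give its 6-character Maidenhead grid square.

DI82uu

Shift to the Maidenhead origin (180°W, 90°S): lon 77.7120, lat 82.8651.
Field: lon ⌊77.7120/20⌋ = 3 → D; lat ⌊82.8651/10⌋ = 8 → I.
Square: lon ⌊17.7120/2⌋ = 8; lat ⌊2.8651/1⌋ = 2.
Subsquare: lon ⌊1.7120/0.0833333⌋ = 20 → u; lat ⌊0.8651/0.0416667⌋ = 20 → u.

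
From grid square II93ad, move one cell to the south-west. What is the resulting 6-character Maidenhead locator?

Longitude subsquare a = 0; −1 → -1, wraps to 23 = x, carry into square.
Longitude square 9; −1 → 8.
Latitude subsquare d = 3; −1 → 2 = c.

II83xc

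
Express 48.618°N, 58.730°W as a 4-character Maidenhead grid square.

GN08

Offset from 180°W / 90°S: lon 121.27°, lat 138.62°.
Field (20°×10°, letters A–R): 121.27/20 → 6 → G, 138.62/10 → 13 → N; chars GN.
Square (2°×1°, digits 0–9): 1.27/2 → 0, 8.62/1 → 8; chars 08.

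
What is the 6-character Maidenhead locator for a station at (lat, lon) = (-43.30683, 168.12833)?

Add 180° to longitude and 90° to latitude: 348.1283, 46.6932.
Field: lon ⌊348.1283/20⌋ = 17 → R; lat ⌊46.6932/10⌋ = 4 → E.
Square: lon ⌊8.1283/2⌋ = 4; lat ⌊6.6932/1⌋ = 6.
Subsquare: lon ⌊0.1283/0.0833333⌋ = 1 → b; lat ⌊0.6932/0.0416667⌋ = 16 → q.

RE46bq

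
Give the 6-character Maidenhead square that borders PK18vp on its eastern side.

Longitude subsquare v = 21; +1 → 22 = w.
The latitude characters are unchanged.

PK18wp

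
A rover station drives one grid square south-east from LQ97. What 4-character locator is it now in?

MQ06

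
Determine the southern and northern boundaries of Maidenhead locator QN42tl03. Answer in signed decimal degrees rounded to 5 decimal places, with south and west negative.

42.47083, 42.47500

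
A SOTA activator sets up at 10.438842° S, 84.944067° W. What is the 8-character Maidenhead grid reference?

EH79mn64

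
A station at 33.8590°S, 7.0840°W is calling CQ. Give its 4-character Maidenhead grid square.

Offset from 180°W / 90°S: lon 172.92°, lat 56.14°.
Field (20°×10°, letters A–R): 172.92/20 → 8 → I, 56.14/10 → 5 → F; chars IF.
Square (2°×1°, digits 0–9): 12.92/2 → 6, 6.14/1 → 6; chars 66.

IF66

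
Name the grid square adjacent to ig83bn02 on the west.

IG83an92

Longitude extended square 0; −1 → -1, wraps to 9, carry into subsquare.
Longitude subsquare b = 1; −1 → 0 = a.
The latitude characters are unchanged.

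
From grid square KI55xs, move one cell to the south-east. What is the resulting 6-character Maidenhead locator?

KI65ar

Longitude subsquare x = 23; +1 → 24, wraps to 0 = a, carry into square.
Longitude square 5; +1 → 6.
Latitude subsquare s = 18; −1 → 17 = r.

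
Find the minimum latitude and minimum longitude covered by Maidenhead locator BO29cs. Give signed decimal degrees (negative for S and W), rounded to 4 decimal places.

59.7500, -155.8333

Field B=1, O=14: +1·20° lon, +14·10° lat → SW at lon -160°, lat 50°.
Square 2, 9: +2·2° lon, +9·1° lat → SW at lon -156°, lat 59°.
Subsquare c=2, s=18: +2·0.0833333° lon, +18·0.0416667° lat → SW at lon -155.833°, lat 59.75°.
latitude 59.7500, longitude -155.8333.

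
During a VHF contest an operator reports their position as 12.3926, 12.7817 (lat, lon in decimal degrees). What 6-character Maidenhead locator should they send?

Shift to the Maidenhead origin (180°W, 90°S): lon 192.7817, lat 102.3926.
Field: lon ⌊192.7817/20⌋ = 9 → J; lat ⌊102.3926/10⌋ = 10 → K.
Square: lon ⌊12.7817/2⌋ = 6; lat ⌊2.3926/1⌋ = 2.
Subsquare: lon ⌊0.7817/0.0833333⌋ = 9 → j; lat ⌊0.3926/0.0416667⌋ = 9 → j.

JK62jj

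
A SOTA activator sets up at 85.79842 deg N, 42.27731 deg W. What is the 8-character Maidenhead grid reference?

Offset from 180°W / 90°S: lon 137.72269°, lat 175.79842°.
Field: 137.72269/20 → 6 → G, 175.79842/10 → 17 → R; chars GR.
Square: 17.72269/2 → 8, 5.79842/1 → 5; chars 85.
Subsquare: 1.72269/0.0833333 → 20 → u, 0.79842/0.0416667 → 19 → t; chars ut.
Extended square: 0.05602/0.00833333 → 6, 0.00675/0.00416667 → 1; chars 61.

GR85ut61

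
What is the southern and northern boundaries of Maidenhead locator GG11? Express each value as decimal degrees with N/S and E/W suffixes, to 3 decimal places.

29.000° S, 28.000° S

Field G=6, G=6: +6·20° lon, +6·10° lat → SW at lon -60°, lat -30°.
Square 1, 1: +1·2° lon, +1·1° lat → SW at lon -58°, lat -29°.
Cell spans 2° lon × 1° lat.
south 29.000° S, north 28.000° S.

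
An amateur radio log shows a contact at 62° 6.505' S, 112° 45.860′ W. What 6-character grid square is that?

DC37ov

Offset from 180°W / 90°S: lon 67.2357°, lat 27.8916°.
Field (20°×10°, letters A–R): lon ⌊67.2357/20⌋ = 3 → D; lat ⌊27.8916/10⌋ = 2 → C.
Square (2°×1°, digits 0–9): lon ⌊7.2357/2⌋ = 3; lat ⌊7.8916/1⌋ = 7.
Subsquare (5′×2.5′, letters a–x): lon ⌊1.2357/0.0833333⌋ = 14 → o; lat ⌊0.8916/0.0416667⌋ = 21 → v.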